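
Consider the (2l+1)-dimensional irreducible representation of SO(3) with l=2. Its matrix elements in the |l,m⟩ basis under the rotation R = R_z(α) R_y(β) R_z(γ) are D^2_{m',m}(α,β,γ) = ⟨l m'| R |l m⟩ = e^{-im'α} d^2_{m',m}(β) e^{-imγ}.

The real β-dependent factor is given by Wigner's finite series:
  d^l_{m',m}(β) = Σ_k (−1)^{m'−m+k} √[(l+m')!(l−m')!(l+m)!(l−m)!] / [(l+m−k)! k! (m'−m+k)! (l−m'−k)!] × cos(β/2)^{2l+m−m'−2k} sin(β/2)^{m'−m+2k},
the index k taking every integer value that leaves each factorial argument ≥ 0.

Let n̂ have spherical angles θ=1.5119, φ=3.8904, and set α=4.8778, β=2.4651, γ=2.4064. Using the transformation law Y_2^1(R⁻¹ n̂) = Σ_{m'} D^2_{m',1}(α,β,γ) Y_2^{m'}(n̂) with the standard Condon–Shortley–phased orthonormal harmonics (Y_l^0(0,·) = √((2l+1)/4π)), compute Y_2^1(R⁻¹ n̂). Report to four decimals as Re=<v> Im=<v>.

Re=0.0492 Im=-0.2144

Need the full column D^2_{m',1} for m'=−2..2 at α=4.8778, β=2.4651, γ=2.4064.
cos(β/2)=0.331833, sin(β/2)=0.943338
d^2_{-2,1}: single k=3 term ⇒ +0.557124;  D = +0.269434+0.487640i
d^2_{-1,1}: k∈[2..3] ⇒ +0.293965 -0.791898 = -0.497933;  D = +0.390231-0.309285i
d^2_{0,1}: k∈[1..2] ⇒ +0.084431 -0.682335 = -0.597904;  D = +0.443466+0.401032i
d^2_{1,1}: k∈[0..1] ⇒ +0.012125 -0.293965 = -0.281840;  D = -0.152038+0.237315i
d^2_{2,1}: single k=0 term ⇒ -0.068938;  D = -0.063378-0.027123i
Y_2^{m'}(θ=1.5119,φ=3.8904) and Σ D·Y over m':
  (+0.2694+0.4876i)·(+0.0281-0.3839i)  (+0.3902-0.3093i)·(-0.0333+0.0309i)  (+0.4435+0.4010i)·(-0.3121+0.0000i)  (-0.1520+0.2373i)·(+0.0333+0.0309i)  (-0.0634-0.0271i)·(+0.0281+0.3839i)
Y_2^1(R⁻¹ n̂) = +0.049201-0.214438i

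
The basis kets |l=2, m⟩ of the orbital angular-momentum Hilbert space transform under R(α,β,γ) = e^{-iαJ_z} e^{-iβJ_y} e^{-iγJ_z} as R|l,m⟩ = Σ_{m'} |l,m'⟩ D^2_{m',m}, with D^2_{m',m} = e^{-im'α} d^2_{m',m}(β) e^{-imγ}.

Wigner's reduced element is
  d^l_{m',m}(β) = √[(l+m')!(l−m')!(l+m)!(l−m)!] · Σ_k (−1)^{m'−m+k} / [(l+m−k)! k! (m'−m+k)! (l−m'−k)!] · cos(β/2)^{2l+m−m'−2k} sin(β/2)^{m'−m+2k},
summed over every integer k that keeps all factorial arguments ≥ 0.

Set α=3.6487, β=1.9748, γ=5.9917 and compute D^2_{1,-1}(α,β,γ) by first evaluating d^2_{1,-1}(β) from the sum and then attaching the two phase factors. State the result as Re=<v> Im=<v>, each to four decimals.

Re=-0.1039 Im=0.1067

D^2_{1,-1}(3.6487,1.9748,5.9917) = e^{-i·1·3.6487}·d^2_{1,-1}(1.9748)·e^{-i·-1·5.9917}. Compute d first:
With c≡cos(β/2)=0.550862 and s≡sin(β/2)=0.834597, N=[6·1·1·6]^{1/2}=6.000000
k∈{0,1} keeps every argument non-negative
  k=0: (−1)^2·6.0000/(2)·0.5509^2·0.8346^2 = +0.634103
  k=1: (−1)^3·6.0000/(6)·0.5509^0·0.8346^4 = -0.485184
d^2_{1,-1}(1.9748) = +0.634103 -0.485184 = +0.148919
Attach z-rotation phases: D = e^{-i(1)(3.6487)}·(+0.148919)·e^{-i(-1)(5.9917)} = -0.103903+0.106682i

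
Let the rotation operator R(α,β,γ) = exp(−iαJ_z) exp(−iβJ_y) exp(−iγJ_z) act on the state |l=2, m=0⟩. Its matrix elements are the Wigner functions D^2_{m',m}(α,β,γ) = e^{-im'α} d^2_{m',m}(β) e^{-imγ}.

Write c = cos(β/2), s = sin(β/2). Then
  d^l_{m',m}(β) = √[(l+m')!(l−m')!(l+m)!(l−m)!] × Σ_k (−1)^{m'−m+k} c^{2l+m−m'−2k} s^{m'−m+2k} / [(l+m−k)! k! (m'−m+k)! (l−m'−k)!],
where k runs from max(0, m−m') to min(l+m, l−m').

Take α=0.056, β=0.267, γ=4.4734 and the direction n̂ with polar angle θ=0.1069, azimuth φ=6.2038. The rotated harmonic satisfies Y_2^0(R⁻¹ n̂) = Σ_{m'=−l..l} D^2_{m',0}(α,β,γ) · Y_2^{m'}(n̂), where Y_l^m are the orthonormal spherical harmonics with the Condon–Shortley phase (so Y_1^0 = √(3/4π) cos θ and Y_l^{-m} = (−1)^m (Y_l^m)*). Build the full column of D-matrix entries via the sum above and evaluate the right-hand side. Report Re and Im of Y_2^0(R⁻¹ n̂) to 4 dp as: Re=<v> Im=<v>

Re=0.6063 Im=0.0000

Need the full column D^2_{m',0} for m'=−2..2 at α=0.056, β=0.267, γ=4.4734.
cos(β/2)=0.991102, sin(β/2)=0.133104
d^2_{-2,0}: single k=2 term ⇒ +0.042628;  D = +0.042361+0.004764i
d^2_{-1,0}: k∈[1..2] ⇒ +0.317411 -0.005725 = +0.311686;  D = +0.311197+0.017445i
d^2_{0,0}: k∈[0..2] ⇒ +0.964881 -0.069611 +0.000314 = +0.895584;  D = +0.895584+0.000000i
d^2_{1,0}: k∈[0..1] ⇒ -0.317411 +0.005725 = -0.311686;  D = -0.311197+0.017445i
d^2_{2,0}: single k=0 term ⇒ +0.042628;  D = +0.042361-0.004764i
Y_2^{m'}(θ=0.1069,φ=6.2038) and Σ D·Y over m':
  (+0.0424+0.0048i)·(+0.0043+0.0007i)  (+0.3112+0.0174i)·(+0.0817+0.0065i)  (+0.8956+0.0000i)·(+0.6200+0.0000i)  (-0.3112+0.0174i)·(-0.0817+0.0065i)  (+0.0424-0.0048i)·(+0.0043-0.0007i)
Y_2^0(R⁻¹ n̂) = +0.606256-0.000000i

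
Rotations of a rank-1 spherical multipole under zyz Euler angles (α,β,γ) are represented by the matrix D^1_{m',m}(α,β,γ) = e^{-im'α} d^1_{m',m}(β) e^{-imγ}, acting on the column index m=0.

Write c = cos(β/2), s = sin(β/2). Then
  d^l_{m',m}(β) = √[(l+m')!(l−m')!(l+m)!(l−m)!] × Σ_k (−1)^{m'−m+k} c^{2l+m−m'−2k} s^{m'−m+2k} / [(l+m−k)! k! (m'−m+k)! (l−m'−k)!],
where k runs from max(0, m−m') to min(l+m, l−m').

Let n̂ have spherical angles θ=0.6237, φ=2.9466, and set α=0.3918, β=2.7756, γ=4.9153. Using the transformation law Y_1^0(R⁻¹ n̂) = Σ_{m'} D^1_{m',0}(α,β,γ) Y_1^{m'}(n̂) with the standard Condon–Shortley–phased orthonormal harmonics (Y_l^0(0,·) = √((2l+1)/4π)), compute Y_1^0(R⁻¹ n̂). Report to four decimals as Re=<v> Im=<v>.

Re=-0.4554 Im=0.0000

Need the full column D^1_{m',0} for m'=−1..1 at α=0.3918, β=2.7756, γ=4.9153.
cos(β/2)=0.181977, sin(β/2)=0.983303
d^1_{-1,0}: single k=1 term ⇒ +0.253057;  D = +0.233881+0.096630i
d^1_{0,0}: k∈[0..1] ⇒ +0.033116 -0.966884 = -0.933769;  D = -0.933769+0.000000i
d^1_{1,0}: single k=0 term ⇒ -0.253057;  D = -0.233881+0.096630i
Y_1^{m'}(θ=0.6237,φ=2.9466) and Σ D·Y over m':
  (+0.2339+0.0966i)·(-0.1980-0.0391i)  (-0.9338+0.0000i)·(+0.3966+0.0000i)  (-0.2339+0.0966i)·(+0.1980-0.0391i)
Y_1^0(R⁻¹ n̂) = -0.455384+0.000000i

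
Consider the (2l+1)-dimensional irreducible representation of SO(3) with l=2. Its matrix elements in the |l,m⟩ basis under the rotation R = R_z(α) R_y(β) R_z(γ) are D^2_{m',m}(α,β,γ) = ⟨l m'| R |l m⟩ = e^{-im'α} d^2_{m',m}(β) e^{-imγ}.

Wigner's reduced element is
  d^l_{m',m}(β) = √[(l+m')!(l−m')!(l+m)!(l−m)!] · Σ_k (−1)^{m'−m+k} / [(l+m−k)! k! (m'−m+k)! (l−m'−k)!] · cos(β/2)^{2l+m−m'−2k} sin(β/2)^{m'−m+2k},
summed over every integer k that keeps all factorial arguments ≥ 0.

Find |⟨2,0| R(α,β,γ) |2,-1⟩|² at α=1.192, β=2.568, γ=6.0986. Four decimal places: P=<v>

P=0.3116

First d^2_{0,-1}(β=2.568), then the phase factors e^{-i(0)α} and e^{-i(-1)γ}:
With c≡cos(β/2)=0.282881 and s≡sin(β/2)=0.959155, N=[2·2·1·6]^{1/2}=4.898979
k∈{0,1} keeps every argument non-negative
  k=0: (−1)^1·4.8990/(2)·0.2829^3·0.9592^1 = -0.053183
  k=1: (−1)^2·4.8990/(2)·0.2829^1·0.9592^3 = +0.611428
d^2_{0,-1}(2.568) = -0.053183 +0.611428 = +0.558245
|D^2_{0,-1}|² = |d^2_{0,-1}(β)|² = (+0.558245)² = 0.311638 (the z-rotation phases have unit modulus)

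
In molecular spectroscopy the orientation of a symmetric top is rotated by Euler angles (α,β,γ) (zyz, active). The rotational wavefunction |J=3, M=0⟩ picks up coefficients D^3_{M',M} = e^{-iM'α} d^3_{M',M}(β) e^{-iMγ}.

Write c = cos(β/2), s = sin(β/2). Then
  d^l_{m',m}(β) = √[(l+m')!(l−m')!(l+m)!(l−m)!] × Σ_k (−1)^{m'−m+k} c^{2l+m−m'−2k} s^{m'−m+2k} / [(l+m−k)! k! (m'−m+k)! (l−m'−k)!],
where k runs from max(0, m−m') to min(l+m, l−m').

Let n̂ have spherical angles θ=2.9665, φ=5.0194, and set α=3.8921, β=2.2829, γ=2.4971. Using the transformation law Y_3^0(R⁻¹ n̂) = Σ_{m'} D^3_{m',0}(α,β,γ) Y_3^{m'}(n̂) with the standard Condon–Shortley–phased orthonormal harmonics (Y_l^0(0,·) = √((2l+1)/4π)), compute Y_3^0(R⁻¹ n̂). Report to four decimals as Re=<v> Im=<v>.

Need the full column D^3_{m',0} for m'=−3..3 at α=3.8921, β=2.2829, γ=2.4971.
cos(β/2)=0.416277, sin(β/2)=0.909238
d^3_{-3,0}: single k=3 term ⇒ +0.242490;  D = +0.152613-0.188443i
d^3_{-2,0}: k∈[2..3] ⇒ +0.135970 -0.648687 = -0.512716;  D = -0.035749-0.511469i
d^3_{-1,0}: k∈[1..3] ⇒ +0.039371 -0.563496 +0.896108 = +0.371984;  D = -0.272048-0.253697i
d^3_{0,0}: k∈[0..3] ⇒ +0.005203 -0.223422 +1.065901 -0.565022 = +0.282660;  D = +0.282660+0.000000i
d^3_{1,0}: k∈[0..2] ⇒ -0.039371 +0.563496 -0.896108 = -0.371984;  D = +0.272048-0.253697i
d^3_{2,0}: k∈[0..1] ⇒ +0.135970 -0.648687 = -0.512716;  D = -0.035749+0.511469i
d^3_{3,0}: single k=0 term ⇒ -0.242490;  D = -0.152613-0.188443i
Y_3^{m'}(θ=2.9665,φ=5.0194) and Σ D·Y over m':
  (+0.1526-0.1884i)·(-0.0018-0.0013i)  (-0.0357-0.5115i)·(+0.0250-0.0176i)  (-0.2720-0.2537i)·(+0.0655+0.2065i)  (+0.2827+0.0000i)·(-0.6792+0.0000i)  (+0.2720-0.2537i)·(-0.0655+0.2065i)  (-0.0357+0.5115i)·(+0.0250+0.0176i)  (-0.1526-0.1884i)·(+0.0018-0.0013i)
Y_3^0(R⁻¹ n̂) = -0.143639+0.000000i

Re=-0.1436 Im=0.0000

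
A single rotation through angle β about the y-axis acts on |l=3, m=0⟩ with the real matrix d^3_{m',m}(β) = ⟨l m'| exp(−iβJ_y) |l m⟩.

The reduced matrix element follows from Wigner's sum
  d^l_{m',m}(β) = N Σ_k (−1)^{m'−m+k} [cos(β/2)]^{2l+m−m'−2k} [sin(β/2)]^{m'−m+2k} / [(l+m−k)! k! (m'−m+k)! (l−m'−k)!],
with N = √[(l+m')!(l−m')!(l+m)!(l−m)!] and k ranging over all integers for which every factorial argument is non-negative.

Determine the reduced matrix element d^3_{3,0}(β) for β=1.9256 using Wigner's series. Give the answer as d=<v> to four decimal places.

d=-0.4609

d^3_{3,0}(β=1.9256) via Wigner's sum:
With c≡cos(β/2)=0.571224 and s≡sin(β/2)=0.820794, N=[720·1·6·6]^{1/2}=160.996894
Admissible k: 0..0 (factorial args all ≥0)
  k=0: (−1)^3·160.9969/(36)·0.5712^3·0.8208^3 = -0.460932
d^3_{3,0}(1.9256) = -0.460932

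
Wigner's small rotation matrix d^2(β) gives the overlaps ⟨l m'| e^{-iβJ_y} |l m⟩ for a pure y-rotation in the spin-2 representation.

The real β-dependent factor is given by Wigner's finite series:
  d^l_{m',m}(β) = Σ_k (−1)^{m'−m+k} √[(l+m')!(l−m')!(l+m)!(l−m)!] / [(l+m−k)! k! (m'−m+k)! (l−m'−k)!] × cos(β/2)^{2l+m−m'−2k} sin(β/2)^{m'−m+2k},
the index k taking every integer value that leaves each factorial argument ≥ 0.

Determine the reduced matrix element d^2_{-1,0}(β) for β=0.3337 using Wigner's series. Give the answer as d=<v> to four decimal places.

d=0.3790

d^2_{-1,0}(β=0.3337) via Wigner's sum:
Half-angle: c=0.986113, s=0.166077. N=√(1·6·2·2)=4.898979
k: max(0,(0)−(-1))=1 … min(2+(0),2−(-1))=2
  k=1: (−1)^0·4.8990/(2)·0.9861^3·0.1661^1 = +0.390090
  k=2: (−1)^1·4.8990/(2)·0.9861^1·0.1661^3 = -0.011064
d^2_{-1,0}(0.3337) = +0.390090 -0.011064 = +0.379025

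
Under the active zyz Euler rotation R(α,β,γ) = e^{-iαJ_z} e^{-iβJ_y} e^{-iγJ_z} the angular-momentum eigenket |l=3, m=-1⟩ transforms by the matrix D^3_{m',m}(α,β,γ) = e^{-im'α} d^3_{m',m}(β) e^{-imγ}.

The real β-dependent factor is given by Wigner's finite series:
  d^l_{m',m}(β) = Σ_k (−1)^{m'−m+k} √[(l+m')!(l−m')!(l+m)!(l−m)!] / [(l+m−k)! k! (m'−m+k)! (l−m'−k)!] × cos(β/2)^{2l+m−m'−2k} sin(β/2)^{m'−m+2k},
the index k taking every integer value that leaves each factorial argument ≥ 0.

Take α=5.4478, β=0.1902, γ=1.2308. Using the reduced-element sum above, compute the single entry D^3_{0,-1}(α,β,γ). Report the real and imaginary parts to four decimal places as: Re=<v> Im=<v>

Re=-0.1043 Im=-0.2949

First d^3_{0,-1}(β=0.1902), then the phase factors e^{-i(0)α} and e^{-i(-1)γ}:
c=cos(0.1902/2)=0.995481, s=sin(0.1902/2)=0.094957; N=√[6·6·2·24]=41.569219
k: max(0,(-1)−(0))=0 … min(3+(-1),3−(0))=2
  k=0: (−1)^1·41.5692/(12)·0.9955^5·0.0950^1 = -0.321575
  k=1: (−1)^2·41.5692/(4)·0.9955^3·0.0950^3 = +0.008778
  k=2: (−1)^3·41.5692/(12)·0.9955^1·0.0950^5 = -0.000027
d^3_{0,-1}(0.1902) = -0.321575 +0.008778 -0.000027 = -0.312824
D = (+1.000000+0.000000i)·(-0.312824)·(+0.333484+0.942756i) = -0.104322-0.294916i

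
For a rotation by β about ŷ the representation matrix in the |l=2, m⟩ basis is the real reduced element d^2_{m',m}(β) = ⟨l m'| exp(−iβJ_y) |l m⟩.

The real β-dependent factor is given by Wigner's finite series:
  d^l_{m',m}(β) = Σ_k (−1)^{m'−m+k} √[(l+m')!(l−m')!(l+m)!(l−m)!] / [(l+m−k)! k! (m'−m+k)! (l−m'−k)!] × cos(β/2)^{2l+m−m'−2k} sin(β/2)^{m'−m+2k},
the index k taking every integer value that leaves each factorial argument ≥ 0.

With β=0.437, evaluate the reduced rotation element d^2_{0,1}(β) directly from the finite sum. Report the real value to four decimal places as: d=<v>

d=0.4696

d^2_{0,1}(β=0.437) via Wigner's sum:
c=cos(0.437/2)=0.976224, s=sin(0.437/2)=0.216766; N=√[2·2·6·1]=4.898979
The bounds max(0,m−m')=1 and min(l+m,l−m')=2 give 2 terms
  k=1: (−1)^0·4.8990/(2)·0.9762^3·0.2168^1 = +0.493985
  k=2: (−1)^1·4.8990/(2)·0.9762^1·0.2168^3 = -0.024355
d^2_{0,1}(0.437) = +0.493985 -0.024355 = +0.469630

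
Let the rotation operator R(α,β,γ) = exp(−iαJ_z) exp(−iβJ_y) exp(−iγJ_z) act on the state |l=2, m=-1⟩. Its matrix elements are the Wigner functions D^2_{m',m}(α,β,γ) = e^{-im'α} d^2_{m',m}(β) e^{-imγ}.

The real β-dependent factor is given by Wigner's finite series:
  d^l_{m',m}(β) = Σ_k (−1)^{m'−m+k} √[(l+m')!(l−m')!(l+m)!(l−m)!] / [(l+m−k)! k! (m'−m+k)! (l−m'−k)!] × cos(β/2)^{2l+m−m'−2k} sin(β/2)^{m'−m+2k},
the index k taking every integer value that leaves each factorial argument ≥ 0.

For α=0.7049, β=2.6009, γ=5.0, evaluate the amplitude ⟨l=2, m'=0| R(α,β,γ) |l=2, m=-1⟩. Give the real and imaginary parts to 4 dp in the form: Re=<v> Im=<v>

D^2_{0,-1}(0.7049,2.6009,5.0) = e^{-i·0·0.7049}·d^2_{0,-1}(2.6009)·e^{-i·-1·5.0}. Compute d first:
Half-angle: c=0.267065, s=0.963678. N=√(2·2·1·6)=4.898979
k∈{0,1} keeps every argument non-negative
  k=0: (−1)^1·4.8990/(2)·0.2671^3·0.9637^1 = -0.044963
  k=1: (−1)^2·4.8990/(2)·0.2671^1·0.9637^3 = +0.585449
d^2_{0,-1}(2.6009) = -0.044963 +0.585449 = +0.540486
D = (+1.000000+0.000000i)·(+0.540486)·(+0.283662-0.958924i) = +0.153315-0.518285i

Re=0.1533 Im=-0.5183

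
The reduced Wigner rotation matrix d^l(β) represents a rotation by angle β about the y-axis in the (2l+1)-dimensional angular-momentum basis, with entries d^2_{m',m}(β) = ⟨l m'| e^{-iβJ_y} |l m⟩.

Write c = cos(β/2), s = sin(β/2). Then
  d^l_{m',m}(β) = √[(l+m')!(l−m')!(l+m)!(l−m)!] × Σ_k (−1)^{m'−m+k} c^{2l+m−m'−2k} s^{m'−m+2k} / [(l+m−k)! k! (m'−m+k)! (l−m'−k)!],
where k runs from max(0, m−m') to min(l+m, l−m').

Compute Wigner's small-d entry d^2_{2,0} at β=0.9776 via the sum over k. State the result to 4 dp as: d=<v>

d=0.4210

d^2_{2,0}(β=0.9776) via Wigner's sum:
Half-angle: c=0.882897, s=0.469567. N=√(24·1·2·2)=9.797959
k: max(0,(0)−(2))=0 … min(2+(0),2−(2))=0
  k=0: (−1)^2·9.7980/(4)·0.8829^2·0.4696^2 = +0.421008
d^2_{2,0}(0.9776) = +0.421008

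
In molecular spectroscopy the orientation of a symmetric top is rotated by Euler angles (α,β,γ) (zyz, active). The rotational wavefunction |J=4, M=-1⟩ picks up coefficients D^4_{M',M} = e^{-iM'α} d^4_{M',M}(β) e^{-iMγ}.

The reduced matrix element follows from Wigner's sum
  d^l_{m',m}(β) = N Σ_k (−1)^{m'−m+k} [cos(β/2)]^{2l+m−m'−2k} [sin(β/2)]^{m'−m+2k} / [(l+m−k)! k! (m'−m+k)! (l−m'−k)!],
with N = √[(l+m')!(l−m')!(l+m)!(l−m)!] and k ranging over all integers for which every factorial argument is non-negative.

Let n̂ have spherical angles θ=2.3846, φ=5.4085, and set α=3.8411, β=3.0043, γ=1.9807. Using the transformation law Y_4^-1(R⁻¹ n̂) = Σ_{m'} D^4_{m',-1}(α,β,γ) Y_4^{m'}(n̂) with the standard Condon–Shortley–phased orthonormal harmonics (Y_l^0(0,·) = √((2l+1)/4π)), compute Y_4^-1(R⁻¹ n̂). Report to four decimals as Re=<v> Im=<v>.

Re=0.1275 Im=0.0782

Need the full column D^4_{m',-1} for m'=−4..4 at α=3.8411, β=3.0043, γ=1.9807.
cos(β/2)=0.068592, sin(β/2)=0.997645
d^4_{-4,-1}: single k=3 term ⇒ +0.000011;  D = +0.000001-0.000011i
d^4_{-3,-1}: k∈[2..3] ⇒ +0.000001 -0.000290 = -0.000289;  D = -0.000171-0.000233i
d^4_{-2,-1}: k∈[1..3] ⇒ +0.000000 -0.000032 +0.004510 = +0.004479;  D = -0.004352-0.001056i
d^4_{-1,-1}: k∈[0..3] ⇒ +0.000000 -0.000002 +0.000658 -0.046388 = -0.045732;  D = -0.040950+0.020359i
d^4_{0,-1}: k∈[0..3] ⇒ -0.000000 +0.000040 -0.008558 +0.301733 = +0.293215;  D = -0.116852+0.268925i
d^4_{1,-1}: k∈[0..3] ⇒ +0.000001 -0.000658 +0.069582 -0.981313 = -0.912387;  D = +0.260553+0.874393i
d^4_{2,-1}: k∈[0..2] ⇒ -0.000021 +0.006766 -0.286249 = -0.279505;  D = -0.233537-0.153569i
d^4_{3,-1}: k∈[0..1] ⇒ +0.000290 -0.036820 = -0.036529;  D = +0.036276-0.004294i
d^4_{4,-1}: single k=0 term ⇒ -0.002387;  D = -0.001633+0.001741i
Y_4^{m'}(θ=2.3846,φ=5.4085) and Σ D·Y over m':
  (+0.0000-0.0000i)·(-0.0922-0.0344i)  (-0.0002-0.0002i)·(+0.2561-0.1458i)  (-0.0044-0.0011i)·(-0.0756+0.4190i)  (-0.0410+0.0204i)·(-0.1058-0.1266i)  (-0.1169+0.2689i)·(-0.3258+0.0000i)  (+0.2606+0.8744i)·(+0.1058-0.1266i)  (-0.2335-0.1536i)·(-0.0756-0.4190i)  (+0.0363-0.0043i)·(-0.2561-0.1458i)  (-0.0016+0.0017i)·(-0.0922+0.0344i)
Y_4^-1(R⁻¹ n̂) = +0.127455+0.078226i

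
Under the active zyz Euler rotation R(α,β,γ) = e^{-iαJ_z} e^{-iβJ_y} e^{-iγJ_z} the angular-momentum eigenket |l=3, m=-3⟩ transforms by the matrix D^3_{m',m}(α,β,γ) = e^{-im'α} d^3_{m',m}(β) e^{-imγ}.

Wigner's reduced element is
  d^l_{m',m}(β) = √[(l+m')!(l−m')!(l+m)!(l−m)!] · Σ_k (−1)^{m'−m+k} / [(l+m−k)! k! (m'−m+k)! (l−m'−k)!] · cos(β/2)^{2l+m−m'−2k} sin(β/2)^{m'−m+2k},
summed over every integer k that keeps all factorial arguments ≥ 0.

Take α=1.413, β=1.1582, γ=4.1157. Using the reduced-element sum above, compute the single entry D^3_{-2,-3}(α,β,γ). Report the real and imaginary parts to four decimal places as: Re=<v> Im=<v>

Split into d^3_{-2,-3}(β=1.1582) × two z-phases.
c=cos(1.1582/2)=0.836956, s=sin(1.1582/2)=0.547271; N=√[1·120·1·720]=293.938769
Admissible k: 0..0 (factorial args all ≥0)
  k=0: (−1)^1·293.9388/(120)·0.8370^5·0.5473^1 = -0.550541
d^3_{-2,-3}(1.1582) = -0.550541
D = (-0.950613+0.310380i)·(-0.550541)·(+0.976056-0.217518i) = +0.473652-0.280624i

Re=0.4737 Im=-0.2806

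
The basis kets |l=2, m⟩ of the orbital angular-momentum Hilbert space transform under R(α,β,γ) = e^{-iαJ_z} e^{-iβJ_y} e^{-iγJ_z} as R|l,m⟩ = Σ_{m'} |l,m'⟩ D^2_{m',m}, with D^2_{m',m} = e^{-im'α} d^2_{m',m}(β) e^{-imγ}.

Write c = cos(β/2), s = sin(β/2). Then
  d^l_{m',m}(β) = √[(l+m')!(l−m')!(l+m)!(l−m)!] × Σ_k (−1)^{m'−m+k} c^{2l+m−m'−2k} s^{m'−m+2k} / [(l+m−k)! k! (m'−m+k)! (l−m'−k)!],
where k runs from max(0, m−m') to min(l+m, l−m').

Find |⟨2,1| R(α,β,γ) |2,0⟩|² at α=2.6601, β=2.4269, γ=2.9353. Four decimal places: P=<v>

P=0.3676

First d^2_{1,0}(β=2.4269), then the phase factors e^{-i(1)α} and e^{-i(0)γ}:
Half-angle: c=0.349789, s=0.936828. N=√(6·1·2·2)=4.898979
Admissible k: 0..1 (factorial args all ≥0)
  k=0: (−1)^1·4.8990/(2)·0.3498^3·0.9368^1 = -0.098210
  k=1: (−1)^2·4.8990/(2)·0.3498^1·0.9368^3 = +0.704470
d^2_{1,0}(2.4269) = -0.098210 +0.704470 = +0.606260
|D^2_{1,0}|² = |d^2_{1,0}(β)|² = (+0.606260)² = 0.367551 (the z-rotation phases have unit modulus)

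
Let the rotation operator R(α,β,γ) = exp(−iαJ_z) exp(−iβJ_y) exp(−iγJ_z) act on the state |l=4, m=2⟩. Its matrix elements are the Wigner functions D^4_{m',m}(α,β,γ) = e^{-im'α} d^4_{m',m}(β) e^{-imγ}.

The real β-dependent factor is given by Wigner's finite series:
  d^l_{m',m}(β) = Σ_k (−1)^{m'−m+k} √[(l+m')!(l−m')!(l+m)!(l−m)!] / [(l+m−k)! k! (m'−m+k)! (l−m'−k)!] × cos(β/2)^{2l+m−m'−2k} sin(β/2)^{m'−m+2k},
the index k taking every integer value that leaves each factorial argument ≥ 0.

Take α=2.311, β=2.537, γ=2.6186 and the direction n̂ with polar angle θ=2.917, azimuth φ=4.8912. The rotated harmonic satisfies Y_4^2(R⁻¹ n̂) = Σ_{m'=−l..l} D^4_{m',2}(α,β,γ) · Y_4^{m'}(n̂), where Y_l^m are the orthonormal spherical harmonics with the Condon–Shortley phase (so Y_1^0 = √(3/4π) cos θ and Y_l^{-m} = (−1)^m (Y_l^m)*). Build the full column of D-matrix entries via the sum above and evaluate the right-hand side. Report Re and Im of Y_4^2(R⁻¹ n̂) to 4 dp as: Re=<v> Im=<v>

Need the full column D^4_{m',2} for m'=−4..4 at α=2.311, β=2.537, γ=2.6186.
cos(β/2)=0.297713, sin(β/2)=0.954655
d^4_{-4,2}: single k=6 term ⇒ +0.355022;  D = -0.230225-0.270253i
d^4_{-3,2}: k∈[5..6] ⇒ +0.234862 -0.804986 = -0.570124;  D = +0.071082-0.565676i
d^4_{-2,2}: k∈[4..6] ⇒ +0.097875 -0.805113 +0.689879 = -0.017360;  D = -0.014177+0.010019i
d^4_{-1,2}: k∈[3..5] ⇒ +0.028777 -0.443847 +0.912768 = +0.497698;  D = -0.486198-0.106374i
d^4_{0,2}: k∈[2..4] ⇒ +0.006020 -0.165070 +0.636498 = +0.477448;  D = +0.239225+0.413192i
d^4_{1,2}: k∈[1..3] ⇒ +0.000840 -0.043165 +0.295898 = +0.253572;  D = +0.076335-0.241810i
d^4_{2,2}: k∈[0..2] ⇒ +0.000062 -0.007615 +0.097875 = +0.090321;  D = -0.081932+0.038015i
d^4_{3,2}: k∈[0..1] ⇒ -0.000740 +0.022841 = +0.022101;  D = +0.020389+0.008528i
d^4_{4,2}: single k=0 term ⇒ +0.003358;  D = -0.001133-0.003161i
Y_4^{m'}(θ=2.917,φ=4.8912) and Σ D·Y over m':
  (-0.2302-0.2703i)·(+0.0008-0.0007i)  (+0.0711-0.5657i)·(+0.0069+0.0116i)  (-0.0142+0.0100i)·(-0.0879+0.0328i)  (-0.4862-0.1064i)·(-0.0667-0.3692i)  (+0.2392+0.4132i)·(+0.6455+0.0000i)  (+0.0763-0.2418i)·(+0.0667-0.3692i)  (-0.0819+0.0380i)·(-0.0879-0.0328i)  (+0.0204+0.0085i)·(-0.0069+0.0116i)  (-0.0011-0.0032i)·(+0.0008+0.0007i)
Y_4^2(R⁻¹ n̂) = +0.079195+0.404059i

Re=0.0792 Im=0.4041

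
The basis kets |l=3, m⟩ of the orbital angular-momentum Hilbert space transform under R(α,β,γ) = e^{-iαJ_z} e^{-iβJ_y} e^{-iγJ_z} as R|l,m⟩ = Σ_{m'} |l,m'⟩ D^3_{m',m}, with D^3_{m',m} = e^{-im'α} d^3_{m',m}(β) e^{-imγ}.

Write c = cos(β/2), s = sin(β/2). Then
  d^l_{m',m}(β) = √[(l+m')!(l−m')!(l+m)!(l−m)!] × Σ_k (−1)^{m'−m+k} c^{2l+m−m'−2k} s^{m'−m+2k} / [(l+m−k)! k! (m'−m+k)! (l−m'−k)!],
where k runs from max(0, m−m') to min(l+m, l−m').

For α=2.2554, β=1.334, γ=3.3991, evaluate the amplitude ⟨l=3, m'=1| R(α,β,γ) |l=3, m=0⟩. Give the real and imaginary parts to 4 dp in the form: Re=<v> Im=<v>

First d^3_{1,0}(β=1.334), then the phase factors e^{-i(1)α} and e^{-i(0)γ}:
Half-angle: c=0.785681, s=0.618632. N=√(24·2·6·6)=41.569219
Admissible k: 0..2 (factorial args all ≥0)
  k=0: (−1)^1·41.5692/(12)·0.7857^5·0.6186^1 = -0.641585
  k=1: (−1)^2·41.5692/(4)·0.7857^3·0.6186^3 = +1.193294
  k=2: (−1)^3·41.5692/(12)·0.7857^1·0.6186^5 = -0.246603
d^3_{1,0}(1.334) = -0.641585 +1.193294 -0.246603 = +0.305106
Attach z-rotation phases: D = e^{-i(1)(2.2554)}·(+0.305106)·e^{-i(0)(3.3991)} = -0.192939-0.236356i

Re=-0.1929 Im=-0.2364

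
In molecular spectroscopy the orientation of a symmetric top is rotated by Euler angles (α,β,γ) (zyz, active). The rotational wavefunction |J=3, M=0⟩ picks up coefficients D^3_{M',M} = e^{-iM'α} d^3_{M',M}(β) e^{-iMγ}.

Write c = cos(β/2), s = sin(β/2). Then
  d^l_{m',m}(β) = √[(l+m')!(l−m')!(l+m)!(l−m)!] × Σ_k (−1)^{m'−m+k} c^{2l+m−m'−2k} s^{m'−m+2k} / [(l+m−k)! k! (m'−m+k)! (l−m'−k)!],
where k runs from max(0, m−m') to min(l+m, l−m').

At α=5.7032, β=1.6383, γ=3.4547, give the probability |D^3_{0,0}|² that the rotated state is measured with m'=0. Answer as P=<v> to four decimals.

First d^3_{0,0}(β=1.6383), then the phase factors e^{-i(0)α} and e^{-i(0)γ}:
Half-angle: c=0.682842, s=0.730566. N=√(6·6·6·6)=36.000000
k∈{0,1,2,3} keeps every argument non-negative
  k=0: (−1)^0·36.0000/(36)·0.6828^6·0.7306^0 = +0.101373
  k=1: (−1)^1·36.0000/(4)·0.6828^4·0.7306^2 = -1.044343
  k=2: (−1)^2·36.0000/(4)·0.6828^2·0.7306^4 = +1.195420
  k=3: (−1)^3·36.0000/(36)·0.6828^0·0.7306^6 = -0.152039
d^3_{0,0}(1.6383) = +0.101373 -1.044343 +1.195420 -0.152039 = +0.100411
|D^3_{0,0}|² = |d^3_{0,0}(β)|² = (+0.100411)² = 0.010082 (the z-rotation phases have unit modulus)

P=0.0101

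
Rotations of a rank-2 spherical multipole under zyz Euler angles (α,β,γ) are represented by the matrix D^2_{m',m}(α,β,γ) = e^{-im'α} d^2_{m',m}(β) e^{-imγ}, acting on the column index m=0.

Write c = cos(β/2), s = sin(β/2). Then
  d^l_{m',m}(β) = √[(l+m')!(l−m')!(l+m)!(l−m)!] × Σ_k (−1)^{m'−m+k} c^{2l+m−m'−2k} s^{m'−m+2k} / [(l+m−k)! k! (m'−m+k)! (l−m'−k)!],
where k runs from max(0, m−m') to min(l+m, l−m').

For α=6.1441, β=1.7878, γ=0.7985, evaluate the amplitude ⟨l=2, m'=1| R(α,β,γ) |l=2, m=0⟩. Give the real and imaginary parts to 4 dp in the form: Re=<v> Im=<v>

Re=0.2550 Im=0.0357

D^2_{1,0}(6.1441,1.7878,0.7985) = e^{-i·1·6.1441}·d^2_{1,0}(1.7878)·e^{-i·0·0.7985}. Compute d first:
Half-angle: c=0.626377, s=0.779521. N=√(6·1·2·2)=4.898979
k∈{0,1} keeps every argument non-negative
  k=0: (−1)^1·4.8990/(2)·0.6264^3·0.7795^1 = -0.469256
  k=1: (−1)^2·4.8990/(2)·0.6264^1·0.7795^3 = +0.726765
d^2_{1,0}(1.7878) = -0.469256 +0.726765 = +0.257509
D = (+0.990343+0.138637i)·(+0.257509)·(+1.000000+0.000000i) = +0.255022+0.035700i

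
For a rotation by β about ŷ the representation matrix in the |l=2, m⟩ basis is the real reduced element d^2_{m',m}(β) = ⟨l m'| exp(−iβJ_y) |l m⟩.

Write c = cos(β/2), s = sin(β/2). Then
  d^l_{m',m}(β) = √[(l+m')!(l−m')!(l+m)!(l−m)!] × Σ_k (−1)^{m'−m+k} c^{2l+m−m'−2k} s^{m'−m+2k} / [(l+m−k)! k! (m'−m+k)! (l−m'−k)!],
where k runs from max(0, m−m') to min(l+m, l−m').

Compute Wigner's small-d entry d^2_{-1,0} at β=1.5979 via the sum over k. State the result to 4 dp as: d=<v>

d^2_{-1,0}(β=1.5979) via Wigner's sum:
Half-angle: c=0.697460, s=0.716624. N=√(1·6·2·2)=4.898979
k∈{1,2} keeps every argument non-negative
  k=1: (−1)^0·4.8990/(2)·0.6975^3·0.7166^1 = +0.595558
  k=2: (−1)^1·4.8990/(2)·0.6975^1·0.7166^3 = -0.628737
d^2_{-1,0}(1.5979) = +0.595558 -0.628737 = -0.033179

d=-0.0332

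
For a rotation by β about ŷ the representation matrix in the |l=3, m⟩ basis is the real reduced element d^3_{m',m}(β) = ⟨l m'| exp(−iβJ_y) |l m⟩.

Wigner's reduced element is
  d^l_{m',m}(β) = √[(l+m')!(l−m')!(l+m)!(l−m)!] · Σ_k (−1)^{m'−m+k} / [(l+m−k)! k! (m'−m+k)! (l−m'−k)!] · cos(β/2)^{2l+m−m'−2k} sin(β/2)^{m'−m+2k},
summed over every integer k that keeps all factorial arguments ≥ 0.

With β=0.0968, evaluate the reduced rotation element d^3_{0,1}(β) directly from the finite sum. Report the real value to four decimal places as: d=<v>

d=0.1654

d^3_{0,1}(β=0.0968) via Wigner's sum:
Half-angle: c=0.998829, s=0.048381. N=√(6·6·24·2)=41.569219
k: max(0,(1)−(0))=1 … min(3+(1),3−(0))=3
  k=1: (−1)^0·41.5692/(12)·0.9988^5·0.0484^1 = +0.166618
  k=2: (−1)^1·41.5692/(4)·0.9988^3·0.0484^3 = -0.001173
  k=3: (−1)^2·41.5692/(12)·0.9988^1·0.0484^5 = +0.000001
d^3_{0,1}(0.0968) = +0.166618 -0.001173 +0.000001 = +0.165446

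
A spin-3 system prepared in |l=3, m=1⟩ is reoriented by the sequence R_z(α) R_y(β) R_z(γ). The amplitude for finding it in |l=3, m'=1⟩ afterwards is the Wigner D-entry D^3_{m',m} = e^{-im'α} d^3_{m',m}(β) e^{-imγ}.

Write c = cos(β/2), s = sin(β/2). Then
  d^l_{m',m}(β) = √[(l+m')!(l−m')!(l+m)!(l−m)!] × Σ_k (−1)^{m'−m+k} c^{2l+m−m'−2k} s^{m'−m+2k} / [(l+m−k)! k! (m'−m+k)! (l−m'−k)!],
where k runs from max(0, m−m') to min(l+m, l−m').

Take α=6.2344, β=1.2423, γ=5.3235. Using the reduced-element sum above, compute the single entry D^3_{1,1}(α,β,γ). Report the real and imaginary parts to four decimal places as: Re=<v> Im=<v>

Re=-0.2349 Im=-0.3727

Split into d^3_{1,1}(β=1.2423) × two z-phases.
c=cos(1.2423/2)=0.813210, s=sin(1.2423/2)=0.581971; N=√[24·2·24·2]=48.000000
The bounds max(0,m−m')=0 and min(l+m,l−m')=2 give 3 terms
  k=0: (−1)^0·48.0000/(48)·0.8132^6·0.5820^0 = +0.289211
  k=1: (−1)^1·48.0000/(6)·0.8132^4·0.5820^2 = -1.184957
  k=2: (−1)^2·48.0000/(8)·0.8132^2·0.5820^4 = +0.455157
d^3_{1,1}(1.2423) = +0.289211 -1.184957 +0.455157 = -0.440589
Phases: e^{-i·(1)·6.2344}=+0.998810+0.048766i, e^{-i·(1)·5.3235}=+0.573778+0.819011i ⇒ D=-0.234902-0.372746i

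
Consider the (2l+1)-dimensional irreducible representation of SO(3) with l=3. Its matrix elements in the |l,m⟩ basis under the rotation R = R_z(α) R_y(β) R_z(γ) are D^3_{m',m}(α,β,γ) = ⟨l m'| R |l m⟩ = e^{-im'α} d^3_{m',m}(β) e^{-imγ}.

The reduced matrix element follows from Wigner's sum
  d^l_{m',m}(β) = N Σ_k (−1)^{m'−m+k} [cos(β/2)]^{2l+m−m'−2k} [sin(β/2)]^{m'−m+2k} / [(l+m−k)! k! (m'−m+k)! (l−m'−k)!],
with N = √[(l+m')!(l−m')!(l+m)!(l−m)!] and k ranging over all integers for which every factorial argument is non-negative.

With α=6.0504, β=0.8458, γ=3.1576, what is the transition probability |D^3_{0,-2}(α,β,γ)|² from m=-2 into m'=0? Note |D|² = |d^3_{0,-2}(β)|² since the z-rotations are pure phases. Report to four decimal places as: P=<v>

First d^3_{0,-2}(β=0.8458), then the phase factors e^{-i(0)α} and e^{-i(-2)γ}:
With c≡cos(β/2)=0.911903 and s≡sin(β/2)=0.410407, N=[6·6·1·120]^{1/2}=65.726707
The bounds max(0,m−m')=0 and min(l+m,l−m')=1 give 2 terms
  k=0: (−1)^2·65.7267/(12)·0.9119^4·0.4104^2 = +0.637945
  k=1: (−1)^3·65.7267/(12)·0.9119^2·0.4104^4 = -0.129216
d^3_{0,-2}(0.8458) = +0.637945 -0.129216 = +0.508729
|D^3_{0,-2}|² = |d^3_{0,-2}(β)|² = (+0.508729)² = 0.258806 (the z-rotation phases have unit modulus)

P=0.2588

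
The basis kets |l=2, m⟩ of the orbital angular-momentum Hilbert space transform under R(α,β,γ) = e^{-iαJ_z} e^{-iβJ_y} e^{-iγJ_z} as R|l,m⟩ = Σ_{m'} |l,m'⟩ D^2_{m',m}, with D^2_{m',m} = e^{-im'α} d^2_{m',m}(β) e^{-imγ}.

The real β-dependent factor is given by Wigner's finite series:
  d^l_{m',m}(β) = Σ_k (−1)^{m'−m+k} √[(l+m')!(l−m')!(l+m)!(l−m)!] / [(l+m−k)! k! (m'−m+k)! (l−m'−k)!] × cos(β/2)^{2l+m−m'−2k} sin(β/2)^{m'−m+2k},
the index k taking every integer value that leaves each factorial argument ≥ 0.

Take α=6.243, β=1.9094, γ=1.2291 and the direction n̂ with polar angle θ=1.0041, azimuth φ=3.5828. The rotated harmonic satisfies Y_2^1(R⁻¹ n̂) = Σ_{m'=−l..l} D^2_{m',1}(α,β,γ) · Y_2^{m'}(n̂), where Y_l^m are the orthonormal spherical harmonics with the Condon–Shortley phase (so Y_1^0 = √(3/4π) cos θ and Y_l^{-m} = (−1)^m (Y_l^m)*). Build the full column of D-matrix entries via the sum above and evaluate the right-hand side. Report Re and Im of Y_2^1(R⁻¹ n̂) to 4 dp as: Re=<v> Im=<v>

Re=-0.3103 Im=0.0766

Need the full column D^2_{m',1} for m'=−2..2 at α=6.243, β=1.9094, γ=1.2291.
cos(β/2)=0.577854, sin(β/2)=0.816140
d^2_{-2,1}: single k=3 term ⇒ +0.628264;  D = +0.162319-0.606934i
d^2_{-1,1}: k∈[2..3] ⇒ +0.667247 -0.443669 = +0.223578;  D = +0.066394-0.213492i
d^2_{0,1}: k∈[1..2] ⇒ +0.385739 -0.769464 = -0.383724;  D = -0.128581+0.361540i
d^2_{1,1}: k∈[0..1] ⇒ +0.111499 -0.667247 = -0.555748;  D = -0.207109+0.515715i
d^2_{2,1}: single k=0 term ⇒ -0.314955;  D = -0.129020+0.287316i
Y_2^{m'}(θ=1.0041,φ=3.5828) and Σ D·Y over m':
  (+0.1623-0.6069i)·(+0.1747-0.2123i)  (+0.0664-0.2135i)·(-0.3164+0.1494i)  (-0.1286+0.3615i)·(-0.0427+0.0000i)  (-0.2071+0.5157i)·(+0.3164+0.1494i)  (-0.1290+0.2873i)·(+0.1747+0.2123i)
Y_2^1(R⁻¹ n̂) = -0.310269+0.076568i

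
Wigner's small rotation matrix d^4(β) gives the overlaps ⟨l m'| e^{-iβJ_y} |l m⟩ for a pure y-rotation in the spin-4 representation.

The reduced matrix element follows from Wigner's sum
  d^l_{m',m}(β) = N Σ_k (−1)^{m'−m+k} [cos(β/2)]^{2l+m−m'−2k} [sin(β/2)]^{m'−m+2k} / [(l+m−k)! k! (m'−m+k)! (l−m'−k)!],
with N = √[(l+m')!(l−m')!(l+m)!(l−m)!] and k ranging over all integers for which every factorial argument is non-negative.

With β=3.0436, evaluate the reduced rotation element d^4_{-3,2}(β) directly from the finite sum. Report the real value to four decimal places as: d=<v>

d^4_{-3,2}(β=3.0436) via Wigner's sum:
Half-angle: c=0.048977, s=0.998800. N=√(1·5040·720·2)=2693.993318
Admissible k: 5..6 (factorial args all ≥0)
  k=5: (−1)^0·2693.9933/(240)·0.0490^3·0.9988^5 = +0.001311
  k=6: (−1)^1·2693.9933/(720)·0.0490^1·0.9988^7 = -0.181720
d^4_{-3,2}(3.0436) = +0.001311 -0.181720 = -0.180409

d=-0.1804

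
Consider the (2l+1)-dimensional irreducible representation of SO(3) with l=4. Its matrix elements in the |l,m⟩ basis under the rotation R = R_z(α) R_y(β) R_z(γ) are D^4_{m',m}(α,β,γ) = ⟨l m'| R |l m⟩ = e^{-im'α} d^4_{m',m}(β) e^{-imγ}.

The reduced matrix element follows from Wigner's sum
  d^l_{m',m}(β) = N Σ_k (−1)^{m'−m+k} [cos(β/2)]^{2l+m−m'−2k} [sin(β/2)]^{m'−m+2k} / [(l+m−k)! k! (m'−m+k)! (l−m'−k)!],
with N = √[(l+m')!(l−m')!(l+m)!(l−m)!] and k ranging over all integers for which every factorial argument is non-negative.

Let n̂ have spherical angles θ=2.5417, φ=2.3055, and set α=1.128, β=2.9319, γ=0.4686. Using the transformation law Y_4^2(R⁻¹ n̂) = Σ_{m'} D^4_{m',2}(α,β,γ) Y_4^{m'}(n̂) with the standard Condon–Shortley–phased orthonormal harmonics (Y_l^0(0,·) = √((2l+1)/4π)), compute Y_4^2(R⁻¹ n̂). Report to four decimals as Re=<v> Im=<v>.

Re=-0.2645 Im=0.2642

Need the full column D^4_{m',2} for m'=−4..4 at α=1.128, β=2.9319, γ=0.4686.
cos(β/2)=0.104654, sin(β/2)=0.994509
d^4_{-4,2}: single k=6 term ⇒ +0.056072;  D = -0.050892-0.023538i
d^4_{-3,2}: k∈[5..6] ⇒ +0.012517 -0.376774 = -0.364257;  D = +0.279818-0.233207i
d^4_{-2,2}: k∈[4..6] ⇒ +0.001760 -0.127159 +0.956904 = +0.831506;  D = +0.207326+0.805244i
d^4_{-1,2}: k∈[3..5] ⇒ +0.000175 -0.023655 +0.427222 = +0.403742;  D = +0.396415+0.076567i
d^4_{0,2}: k∈[2..4] ⇒ +0.000012 -0.002969 +0.100528 = +0.097572;  D = +0.057767-0.078633i
d^4_{1,2}: k∈[1..3] ⇒ +0.000001 -0.000262 +0.015770 = +0.015509;  D = -0.007359-0.013651i
d^4_{2,2}: k∈[0..2] ⇒ +0.000000 -0.000016 +0.001760 = +0.001745;  D = -0.001742+0.000090i
d^4_{3,2}: k∈[0..1] ⇒ -0.000001 +0.000139 = +0.000138;  D = -0.000053+0.000128i
d^4_{4,2}: single k=0 term ⇒ +0.000007;  D = +0.000005+0.000005i
Y_4^{m'}(θ=2.5417,φ=2.3055) and Σ D·Y over m':
  (-0.0509-0.0235i)·(-0.0440-0.0091i)  (+0.2798-0.2332i)·(-0.1498+0.1100i)  (+0.2073+0.8052i)·(-0.0407+0.3998i)  (+0.3964+0.0766i)·(+0.2614+0.2894i)  (+0.0578-0.0786i)·(-0.1262+0.0000i)  (-0.0074-0.0137i)·(-0.2614+0.2894i)  (-0.0017+0.0001i)·(-0.0407-0.3998i)  (-0.0001+0.0001i)·(+0.1498+0.1100i)  (+0.0000+0.0000i)·(-0.0440+0.0091i)
Y_4^2(R⁻¹ n̂) = -0.264458+0.264158i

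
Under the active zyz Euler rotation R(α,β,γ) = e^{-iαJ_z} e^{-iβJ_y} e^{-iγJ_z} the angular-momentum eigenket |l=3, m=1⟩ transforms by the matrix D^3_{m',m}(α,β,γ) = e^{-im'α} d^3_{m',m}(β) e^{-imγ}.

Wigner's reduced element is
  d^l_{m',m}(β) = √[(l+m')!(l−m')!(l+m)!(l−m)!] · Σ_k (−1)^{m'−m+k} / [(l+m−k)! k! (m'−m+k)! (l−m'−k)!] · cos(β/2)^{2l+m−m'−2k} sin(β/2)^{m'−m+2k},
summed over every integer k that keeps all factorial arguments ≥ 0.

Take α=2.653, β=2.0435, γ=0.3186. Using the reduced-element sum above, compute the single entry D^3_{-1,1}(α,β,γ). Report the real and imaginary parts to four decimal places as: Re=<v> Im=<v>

Re=0.3074 Im=-0.3211

D^3_{-1,1}(2.653,2.0435,0.3186) = e^{-i·-1·2.653}·d^3_{-1,1}(2.0435)·e^{-i·1·0.3186}. Compute d first:
c=cos(2.0435/2)=0.521874, s=sin(2.0435/2)=0.853023; N=√[2·24·24·2]=48.000000
The bounds max(0,m−m')=2 and min(l+m,l−m')=4 give 3 terms
  k=2: (−1)^0·48.0000/(8)·0.5219^4·0.8530^2 = +0.323843
  k=3: (−1)^1·48.0000/(6)·0.5219^2·0.8530^4 = -1.153622
  k=4: (−1)^2·48.0000/(48)·0.5219^0·0.8530^6 = +0.385268
d^3_{-1,1}(2.0435) = +0.323843 -1.153622 +0.385268 = -0.444510
Attach z-rotation phases: D = e^{-i(-1)(2.653)}·(-0.444510)·e^{-i(1)(0.3186)} = +0.307392-0.321091i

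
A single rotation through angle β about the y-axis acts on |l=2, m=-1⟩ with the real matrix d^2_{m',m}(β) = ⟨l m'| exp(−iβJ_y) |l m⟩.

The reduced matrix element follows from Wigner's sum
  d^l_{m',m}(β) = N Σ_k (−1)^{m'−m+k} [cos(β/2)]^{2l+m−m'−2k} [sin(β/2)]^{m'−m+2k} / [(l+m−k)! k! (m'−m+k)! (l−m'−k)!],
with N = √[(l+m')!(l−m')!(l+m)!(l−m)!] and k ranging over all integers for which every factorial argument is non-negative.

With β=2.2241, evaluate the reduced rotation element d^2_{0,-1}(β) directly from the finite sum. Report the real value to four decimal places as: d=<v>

d^2_{0,-1}(β=2.2241) via Wigner's sum:
Half-angle: c=0.442824, s=0.896608. N=√(2·2·1·6)=4.898979
k∈{0,1} keeps every argument non-negative
  k=0: (−1)^1·4.8990/(2)·0.4428^3·0.8966^1 = -0.190710
  k=1: (−1)^2·4.8990/(2)·0.4428^1·0.8966^3 = +0.781836
d^2_{0,-1}(2.2241) = -0.190710 +0.781836 = +0.591126

d=0.5911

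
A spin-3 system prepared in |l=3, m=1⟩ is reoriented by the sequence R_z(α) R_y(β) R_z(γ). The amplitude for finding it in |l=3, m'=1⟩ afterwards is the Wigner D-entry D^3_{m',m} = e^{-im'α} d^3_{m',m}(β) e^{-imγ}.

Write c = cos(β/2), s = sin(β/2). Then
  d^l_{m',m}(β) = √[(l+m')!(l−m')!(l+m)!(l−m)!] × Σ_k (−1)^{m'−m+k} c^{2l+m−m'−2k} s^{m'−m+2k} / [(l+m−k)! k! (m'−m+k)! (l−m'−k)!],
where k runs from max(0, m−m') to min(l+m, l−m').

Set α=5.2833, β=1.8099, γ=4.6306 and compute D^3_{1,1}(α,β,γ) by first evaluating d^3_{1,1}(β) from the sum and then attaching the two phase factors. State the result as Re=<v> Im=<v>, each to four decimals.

Re=-0.1861 Im=0.0990

First d^3_{1,1}(β=1.8099), then the phase factors e^{-i(1)α} and e^{-i(1)γ}:
Half-angle: c=0.617725, s=0.786394. N=√(24·2·24·2)=48.000000
k∈{0,1,2} keeps every argument non-negative
  k=0: (−1)^0·48.0000/(48)·0.6177^6·0.7864^0 = +0.055561
  k=1: (−1)^1·48.0000/(6)·0.6177^4·0.7864^2 = -0.720363
  k=2: (−1)^2·48.0000/(8)·0.6177^2·0.7864^4 = +0.875594
d^3_{1,1}(1.8099) = +0.055561 -0.720363 +0.875594 = +0.210793
Attach z-rotation phases: D = e^{-i(1)(5.2833)}·(+0.210793)·e^{-i(1)(4.6306)} = -0.186076+0.099041i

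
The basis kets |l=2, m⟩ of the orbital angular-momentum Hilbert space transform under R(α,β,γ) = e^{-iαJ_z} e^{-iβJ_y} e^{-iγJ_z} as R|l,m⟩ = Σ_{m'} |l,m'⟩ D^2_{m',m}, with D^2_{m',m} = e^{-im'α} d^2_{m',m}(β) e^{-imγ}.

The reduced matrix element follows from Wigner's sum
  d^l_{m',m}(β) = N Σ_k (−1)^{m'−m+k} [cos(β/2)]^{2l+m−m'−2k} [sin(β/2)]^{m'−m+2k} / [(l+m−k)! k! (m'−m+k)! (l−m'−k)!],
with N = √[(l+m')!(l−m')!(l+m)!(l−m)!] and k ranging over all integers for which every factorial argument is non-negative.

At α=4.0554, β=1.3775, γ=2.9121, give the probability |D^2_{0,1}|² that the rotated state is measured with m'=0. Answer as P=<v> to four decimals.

First d^2_{0,1}(β=1.3775), then the phase factors e^{-i(0)α} and e^{-i(1)γ}:
Half-angle: c=0.772041, s=0.635573. N=√(2·2·6·1)=4.898979
k∈{1,2} keeps every argument non-negative
  k=1: (−1)^0·4.8990/(2)·0.7720^3·0.6356^1 = +0.716411
  k=2: (−1)^1·4.8990/(2)·0.7720^1·0.6356^3 = -0.485525
d^2_{0,1}(1.3775) = +0.716411 -0.485525 = +0.230886
|D^2_{0,1}|² = |d^2_{0,1}(β)|² = (+0.230886)² = 0.053308 (the z-rotation phases have unit modulus)

P=0.0533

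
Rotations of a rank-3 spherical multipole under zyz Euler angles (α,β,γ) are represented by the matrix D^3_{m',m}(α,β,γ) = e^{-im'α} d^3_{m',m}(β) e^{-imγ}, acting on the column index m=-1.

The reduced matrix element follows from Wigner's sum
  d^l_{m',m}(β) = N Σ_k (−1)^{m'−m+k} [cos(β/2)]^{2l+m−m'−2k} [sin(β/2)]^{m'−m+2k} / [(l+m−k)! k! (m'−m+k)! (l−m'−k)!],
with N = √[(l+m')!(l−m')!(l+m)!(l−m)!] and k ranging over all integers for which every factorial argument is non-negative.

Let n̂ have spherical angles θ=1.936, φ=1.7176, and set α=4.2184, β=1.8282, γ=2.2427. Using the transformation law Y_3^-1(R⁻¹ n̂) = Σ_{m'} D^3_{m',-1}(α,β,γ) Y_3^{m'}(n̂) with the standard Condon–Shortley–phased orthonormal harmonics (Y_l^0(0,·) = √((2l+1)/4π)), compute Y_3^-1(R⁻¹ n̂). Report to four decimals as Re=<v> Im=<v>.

Re=-0.2502 Im=0.0233

Need the full column D^3_{m',-1} for m'=−3..3 at α=4.2184, β=1.8282, γ=2.2427.
cos(β/2)=0.610504, sin(β/2)=0.792013
d^3_{-3,-1}: single k=2 term ⇒ +0.337492;  D = -0.232685+0.244456i
d^3_{-2,-1}: k∈[1..2] ⇒ +0.212409 -0.714978 = -0.502568;  D = +0.156217+0.477672i
d^3_{-1,-1}: k∈[0..2] ⇒ +0.051776 -0.697121 +0.879950 = +0.234605;  D = +0.230902+0.041520i
d^3_{0,-1}: k∈[0..2] ⇒ -0.232683 +1.174828 -0.659085 = +0.283060;  D = -0.176198+0.221533i
d^3_{1,-1}: k∈[0..2] ⇒ +0.522841 -1.173267 +0.246829 = -0.403597;  D = +0.158989+0.370963i
d^3_{2,-1}: k∈[0..1] ⇒ -0.714978 +0.601660 = -0.113318;  D = -0.112868-0.010082i
d^3_{3,-1}: single k=0 term ⇒ +0.568005;  D = -0.312740+0.474156i
Y_3^{m'}(θ=1.936,φ=1.7176) and Σ D·Y over m':
  (-0.2327+0.2445i)·(+0.1449+0.3076i)  (+0.1562+0.4777i)·(+0.3048-0.0922i)  (+0.2309+0.0415i)·(+0.0160+0.1082i)  (-0.1762+0.2215i)·(+0.3148+0.0000i)  (+0.1590+0.3710i)·(-0.0160+0.1082i)  (-0.1129-0.0101i)·(+0.3048+0.0922i)  (-0.3127+0.4742i)·(-0.1449+0.3076i)
Y_3^-1(R⁻¹ n̂) = -0.250191+0.023338i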